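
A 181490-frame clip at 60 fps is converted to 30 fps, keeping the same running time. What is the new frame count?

90745 frames

Target frames = source frames × (target rate / source rate) = 181490 × (30)/(60) = 181490 × 1/2 = 90745.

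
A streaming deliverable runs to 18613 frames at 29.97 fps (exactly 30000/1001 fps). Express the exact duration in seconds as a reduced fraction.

Running time = 18613 ÷ (30000/1001) = 18613 × 1001/30000 = 18631613/30000 s.

18631613/30000 seconds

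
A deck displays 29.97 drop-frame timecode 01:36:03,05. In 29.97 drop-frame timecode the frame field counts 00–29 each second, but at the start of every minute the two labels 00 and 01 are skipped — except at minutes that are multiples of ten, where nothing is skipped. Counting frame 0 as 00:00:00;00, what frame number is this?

172721

Complete 10-minute blocks: 9, each 17982 frames → 161838.
Remaining 6 whole minutes in the current block: 1800 + 5 × 1798 = 10790 frames.
Within the current minute: 3 × 30 + 5 − 2 = 93 (labels ;00/;01 skipped at this minute). Total = 161838 + 10790 + 93 = 172721.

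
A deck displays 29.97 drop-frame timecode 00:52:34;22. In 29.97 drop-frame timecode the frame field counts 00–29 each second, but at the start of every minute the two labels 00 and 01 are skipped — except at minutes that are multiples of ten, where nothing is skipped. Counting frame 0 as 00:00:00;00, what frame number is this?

As if non-drop at 30 labels/s: (0 × 3600 + 52 × 60 + 34) × 30 + 22 = 94642.
Minute boundaries passed: 52; those not divisible by 10: 52 − 5 = 47; dropped labels = 2 × 47 = 94.
Actual frame index = 94642 − 94 = 94548.

94548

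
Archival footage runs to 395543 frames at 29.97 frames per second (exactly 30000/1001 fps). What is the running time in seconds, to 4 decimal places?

Running time = 395543 × 1001/30000 = 395938543/30000 s ≈ 13197.9514 s.

13197.9514 seconds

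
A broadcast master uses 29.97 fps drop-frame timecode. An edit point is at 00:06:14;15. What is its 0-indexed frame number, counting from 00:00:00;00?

11223

As if non-drop at 30 labels/s: (0 × 3600 + 6 × 60 + 14) × 30 + 15 = 11235.
Minute boundaries passed: 6; those not divisible by 10: 6 − 0 = 6; dropped labels = 2 × 6 = 12.
Actual frame index = 11235 − 12 = 11223.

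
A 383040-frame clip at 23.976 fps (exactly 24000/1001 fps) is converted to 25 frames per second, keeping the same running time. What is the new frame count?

399399 frames

Target frames = source frames × (target rate / source rate) = 383040 × (25)/(24000/1001) = 383040 × 1001/960 = 399399.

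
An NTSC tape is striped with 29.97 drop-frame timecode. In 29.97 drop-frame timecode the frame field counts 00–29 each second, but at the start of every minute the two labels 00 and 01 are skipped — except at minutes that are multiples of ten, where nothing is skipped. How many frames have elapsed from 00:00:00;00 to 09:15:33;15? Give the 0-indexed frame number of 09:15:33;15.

Complete 10-minute blocks: 55, each 17982 frames → 989010.
Remaining 5 whole minutes in the current block: 1800 + 4 × 1798 = 8992 frames.
Within the current minute: 33 × 30 + 15 − 2 = 1003 (labels ;00/;01 skipped at this minute). Total = 989010 + 8992 + 1003 = 999005.

999005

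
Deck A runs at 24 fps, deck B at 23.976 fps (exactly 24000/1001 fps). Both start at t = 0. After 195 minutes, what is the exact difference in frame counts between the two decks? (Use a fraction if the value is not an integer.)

21600/77 frames

195 min = 11700 s.
A emits 24 × 11700 = 280800 frames; B emits 24000/1001 × 11700 = 21600000/77.
Difference = 21600/77 frames (≈ 280.5195); B is behind A.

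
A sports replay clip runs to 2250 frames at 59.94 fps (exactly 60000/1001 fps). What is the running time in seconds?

37.5375 seconds

Running time = 2250 / (60000/1001) = 37.5375 s.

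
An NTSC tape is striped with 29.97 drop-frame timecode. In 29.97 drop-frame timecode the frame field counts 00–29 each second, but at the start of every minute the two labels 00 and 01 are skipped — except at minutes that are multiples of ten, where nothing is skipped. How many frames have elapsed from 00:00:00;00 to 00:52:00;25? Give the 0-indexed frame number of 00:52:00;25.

As if non-drop at 30 labels/s: (0 × 3600 + 52 × 60 + 0) × 30 + 25 = 93625.
Minute boundaries passed: 52; those not divisible by 10: 52 − 5 = 47; dropped labels = 2 × 47 = 94.
Actual frame index = 93625 − 94 = 93531.

93531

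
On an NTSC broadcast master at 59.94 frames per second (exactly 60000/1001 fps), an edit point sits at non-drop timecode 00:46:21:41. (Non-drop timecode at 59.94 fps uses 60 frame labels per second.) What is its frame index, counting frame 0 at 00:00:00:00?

Total seconds to the label: (0 × 3600 + 46 × 60 + 21) = 2781.
Frame index = 2781 × 60 + 41 = 166901.

166901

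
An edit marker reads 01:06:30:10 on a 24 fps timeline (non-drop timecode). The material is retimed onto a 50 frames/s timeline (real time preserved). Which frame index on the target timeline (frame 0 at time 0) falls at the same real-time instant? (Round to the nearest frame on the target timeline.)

Source frame index: (1×3600 + 6×60 + 30) × 24 + 10 = 95770.
Real time: 95770 / (24) = 47885/12 s.
Target frame: (47885/12) × (50) = 1197125/6 ≈ 199520.833 → 199521.

frame 199521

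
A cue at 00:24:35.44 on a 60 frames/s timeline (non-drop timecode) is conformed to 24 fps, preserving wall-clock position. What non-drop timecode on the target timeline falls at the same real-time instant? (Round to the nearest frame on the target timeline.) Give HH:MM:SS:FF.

00:24:35:18

Source frame index: (0×3600 + 24×60 + 35) × 60 + 44 = 88544.
Real time: 88544 / (60) = 22136/15 s.
Target frame: (22136/15) × (24) = 177088/5 ≈ 35417.600 → 35418.
At 24 labels/s: frame 35418 → 00:24:35:18.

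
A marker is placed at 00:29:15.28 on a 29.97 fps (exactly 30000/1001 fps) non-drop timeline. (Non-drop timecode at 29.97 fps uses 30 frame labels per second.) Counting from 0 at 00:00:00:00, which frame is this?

Total seconds to the label: (0 × 3600 + 29 × 60 + 15) = 1755.
Frame index = 1755 × 30 + 28 = 52678.

52678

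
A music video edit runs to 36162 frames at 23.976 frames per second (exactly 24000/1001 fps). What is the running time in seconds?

1508.25675 seconds

Running time = 36162 / (24000/1001) = 1508.25675 s.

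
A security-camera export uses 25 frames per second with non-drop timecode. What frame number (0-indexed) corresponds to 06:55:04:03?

Total seconds to the label: (6 × 3600 + 55 × 60 + 4) = 24904.
Frame index = 24904 × 25 + 3 = 622603.

622603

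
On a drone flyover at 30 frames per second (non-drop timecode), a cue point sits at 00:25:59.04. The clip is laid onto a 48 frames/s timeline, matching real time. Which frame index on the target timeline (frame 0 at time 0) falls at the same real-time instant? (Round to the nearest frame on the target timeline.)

frame 74838

Source frame index: (0×3600 + 25×60 + 59) × 30 + 4 = 46774.
Real time: 46774 / (30) = 23387/15 s.
Target frame: (23387/15) × (48) = 374192/5 ≈ 74838.400 → 74838.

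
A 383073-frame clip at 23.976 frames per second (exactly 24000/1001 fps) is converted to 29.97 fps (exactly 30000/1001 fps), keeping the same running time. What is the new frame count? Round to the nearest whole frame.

478841 frames

Frames at target rate = 383073 × (30000/1001) / (24000/1001) = 1915365/4 ≈ 478841.250.
Nearest whole frame: 478841.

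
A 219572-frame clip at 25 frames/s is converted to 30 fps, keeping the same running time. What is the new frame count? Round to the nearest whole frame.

Frames at target rate = 219572 × (30) / (25) = 1317432/5 ≈ 263486.400.
Nearest whole frame: 263486.

263486 frames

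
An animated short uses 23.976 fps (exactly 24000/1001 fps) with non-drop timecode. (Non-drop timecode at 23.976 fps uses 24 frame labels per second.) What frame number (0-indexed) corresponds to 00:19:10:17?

Total seconds to the label: (0 × 3600 + 19 × 60 + 10) = 1150.
Frame index = 1150 × 24 + 17 = 27617.

frame 27617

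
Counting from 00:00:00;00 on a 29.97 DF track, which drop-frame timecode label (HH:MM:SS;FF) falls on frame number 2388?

00:01:19;20

Each 10-minute DF block holds 10 × 60 × 30 − 9 × 2 = 17982 frames. 2388 ÷ 17982 → 0 full blocks, remainder 2388.
Within the partial block the first minute is 1800 frames and each further minute 1798, so 1 further minute boundary passed. Total skipped labels = 18 × 0 + 2 × 1 = 2.
Non-drop label index = 2388 + 2 = 2390; at 30 labels/s that is 00:01:19:20, i.e. DF 00:01:19;20.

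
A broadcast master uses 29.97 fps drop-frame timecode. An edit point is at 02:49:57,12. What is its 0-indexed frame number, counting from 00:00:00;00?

305616

As if non-drop at 30 labels/s: (2 × 3600 + 49 × 60 + 57) × 30 + 12 = 305922.
Minute boundaries passed: 169; those not divisible by 10: 169 − 16 = 153; dropped labels = 2 × 153 = 306.
Actual frame index = 305922 − 306 = 305616.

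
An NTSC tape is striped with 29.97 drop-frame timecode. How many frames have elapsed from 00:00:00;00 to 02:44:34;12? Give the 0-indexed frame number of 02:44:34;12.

295936

Complete 10-minute blocks: 16, each 17982 frames → 287712.
Remaining 4 whole minutes in the current block: 1800 + 3 × 1798 = 7194 frames.
Within the current minute: 34 × 30 + 12 − 2 = 1030 (labels ;00/;01 skipped at this minute). Total = 287712 + 7194 + 1030 = 295936.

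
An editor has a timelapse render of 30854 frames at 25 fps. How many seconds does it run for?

Running time = 30854 / (25) = 1234.16 s.

1234.16 seconds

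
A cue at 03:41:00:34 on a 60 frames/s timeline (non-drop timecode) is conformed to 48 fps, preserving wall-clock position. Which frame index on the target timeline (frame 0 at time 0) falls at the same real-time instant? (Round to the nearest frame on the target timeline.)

frame 636507

Source frame index: (3×3600 + 41×60 + 0) × 60 + 34 = 795634.
Real time: 795634 / (60) = 397817/30 s.
Target frame: (397817/30) × (48) = 3182536/5 ≈ 636507.200 → 636507.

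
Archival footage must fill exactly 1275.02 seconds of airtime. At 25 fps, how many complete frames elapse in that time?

Frames = 1275.02 × 25 = 63751/2 ≈ 31875.5000.
Complete frames: 31875.

31875 frames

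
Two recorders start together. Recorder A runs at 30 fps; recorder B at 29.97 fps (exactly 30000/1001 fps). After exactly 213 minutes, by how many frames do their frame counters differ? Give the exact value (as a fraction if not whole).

213 min = 12780 s.
A emits 30 × 12780 = 383400 frames; B emits 30000/1001 × 12780 = 383400000/1001.
Difference = 383400/1001 frames (≈ 383.0170); B is behind A.

383400/1001 frames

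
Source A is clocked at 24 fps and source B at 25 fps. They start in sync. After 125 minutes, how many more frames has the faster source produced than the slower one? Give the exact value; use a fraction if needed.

7500 frames

125 min = 7500 s.
A emits 24 × 7500 = 180000 frames; B emits 25 × 7500 = 187500.
Difference = 7500 frames; B is ahead of A.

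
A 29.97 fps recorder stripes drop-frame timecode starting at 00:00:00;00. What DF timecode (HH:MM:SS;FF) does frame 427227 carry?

Each 10-minute DF block holds 10 × 60 × 30 − 9 × 2 = 17982 frames. 427227 ÷ 17982 → 23 full blocks, remainder 13641.
Within the partial block the first minute is 1800 frames and each further minute 1798, so 7 further minute boundaries passed. Total skipped labels = 18 × 23 + 2 × 7 = 428.
Non-drop label index = 427227 + 428 = 427655; at 30 labels/s that is 03:57:35:05, i.e. DF 03:57:35;05.

03:57:35;05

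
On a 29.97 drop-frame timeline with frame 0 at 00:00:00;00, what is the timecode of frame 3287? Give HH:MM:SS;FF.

Each 10-minute DF block holds 10 × 60 × 30 − 9 × 2 = 17982 frames. 3287 ÷ 17982 → 0 full blocks, remainder 3287.
Within the partial block the first minute is 1800 frames and each further minute 1798, so 1 further minute boundary passed. Total skipped labels = 18 × 0 + 2 × 1 = 2.
Non-drop label index = 3287 + 2 = 3289; at 30 labels/s that is 00:01:49:19, i.e. DF 00:01:49;19.

00:01:49;19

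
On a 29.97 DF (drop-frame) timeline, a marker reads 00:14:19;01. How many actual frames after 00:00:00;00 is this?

As if non-drop at 30 labels/s: (0 × 3600 + 14 × 60 + 19) × 30 + 1 = 25771.
Minute boundaries passed: 14; those not divisible by 10: 14 − 1 = 13; dropped labels = 2 × 13 = 26.
Actual frame index = 25771 − 26 = 25745.

25745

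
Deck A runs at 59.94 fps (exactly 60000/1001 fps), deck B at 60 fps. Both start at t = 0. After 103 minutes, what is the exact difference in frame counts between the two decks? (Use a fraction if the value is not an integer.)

370800/1001 frames

103 min = 6180 s.
A emits 60000/1001 × 6180 = 370800000/1001 frames; B emits 60 × 6180 = 370800.
Difference = 370800/1001 frames (≈ 370.4296); B is ahead of A.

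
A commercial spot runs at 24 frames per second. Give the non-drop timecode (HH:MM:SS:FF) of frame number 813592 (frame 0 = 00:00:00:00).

813592 ÷ 24 = 33899 full seconds, remainder 16 frames.
33899 s = 9 h 24 min 59 s.
Timecode: 09:24:59:16.

09:24:59:16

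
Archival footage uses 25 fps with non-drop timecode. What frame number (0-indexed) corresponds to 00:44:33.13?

Total seconds to the label: (0 × 3600 + 44 × 60 + 33) = 2673.
Frame index = 2673 × 25 + 13 = 66838.

frame 66838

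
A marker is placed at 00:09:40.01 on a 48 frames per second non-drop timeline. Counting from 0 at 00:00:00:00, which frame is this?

frame 27841

Total seconds to the label: (0 × 3600 + 9 × 60 + 40) = 580.
Frame index = 580 × 48 + 1 = 27841.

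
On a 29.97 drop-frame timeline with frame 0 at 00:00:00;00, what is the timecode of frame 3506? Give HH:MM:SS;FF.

00:01:56;28

Ten DF minutes hold 17982 frames, so frame 3506 lies in block 0 (frames 0–17981) with 3506 frames into that block.
The block's first minute is 1800 frames and the rest 1798 each; 3506 frames reaches minute 1, so 0 × 18 + 1 × 2 = 2 labels have been skipped so far.
Adding those back, label number 3506 + 2 = 3508 at 30 labels/s is 116 s + 28 f = 0 h 1 min 56 s frame 28, i.e. 00:01:56;28.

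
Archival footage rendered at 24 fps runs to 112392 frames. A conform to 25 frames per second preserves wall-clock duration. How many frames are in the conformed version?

117075 frames

Target frames = source frames × (target rate / source rate) = 112392 × (25)/(24) = 112392 × 25/24 = 117075.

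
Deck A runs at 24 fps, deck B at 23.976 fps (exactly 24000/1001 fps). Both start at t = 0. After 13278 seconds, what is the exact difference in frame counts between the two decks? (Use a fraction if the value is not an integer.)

318672/1001 frames

A emits 24 × 13278 = 318672 frames; B emits 24000/1001 × 13278 = 318672000/1001.
Difference = 318672/1001 frames (≈ 318.3536); B is behind A.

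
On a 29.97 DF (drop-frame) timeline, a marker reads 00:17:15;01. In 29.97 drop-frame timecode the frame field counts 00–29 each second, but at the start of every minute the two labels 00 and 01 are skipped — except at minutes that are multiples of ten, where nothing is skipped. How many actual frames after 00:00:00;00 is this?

Complete 10-minute blocks: 1, each 17982 frames → 17982.
Remaining 7 whole minutes in the current block: 1800 + 6 × 1798 = 12588 frames.
Within the current minute: 15 × 30 + 1 − 2 = 449 (labels ;00/;01 skipped at this minute). Total = 17982 + 12588 + 449 = 31019.

31019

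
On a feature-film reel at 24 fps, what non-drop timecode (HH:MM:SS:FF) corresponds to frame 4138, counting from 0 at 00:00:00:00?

4138 ÷ 24 = 172 full seconds, remainder 10 frames.
172 s = 0 h 2 min 52 s.
Timecode: 00:02:52:10.

00:02:52:10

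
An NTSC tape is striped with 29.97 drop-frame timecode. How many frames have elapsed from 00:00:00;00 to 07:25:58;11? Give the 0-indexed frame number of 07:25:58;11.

As if non-drop at 30 labels/s: (7 × 3600 + 25 × 60 + 58) × 30 + 11 = 802751.
Minute boundaries passed: 445; those not divisible by 10: 445 − 44 = 401; dropped labels = 2 × 401 = 802.
Actual frame index = 802751 − 802 = 801949.

801949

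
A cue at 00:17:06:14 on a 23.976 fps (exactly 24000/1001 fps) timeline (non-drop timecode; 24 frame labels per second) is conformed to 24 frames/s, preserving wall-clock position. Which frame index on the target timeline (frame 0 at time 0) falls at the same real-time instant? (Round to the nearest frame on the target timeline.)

Source frame index: (0×3600 + 17×60 + 6) × 24 + 14 = 24638.
Real time: 24638 / (24000/1001) = 12331319/12000 s.
Target frame: (12331319/12000) × (24) = 12331319/500 ≈ 24662.638 → 24663.

frame 24663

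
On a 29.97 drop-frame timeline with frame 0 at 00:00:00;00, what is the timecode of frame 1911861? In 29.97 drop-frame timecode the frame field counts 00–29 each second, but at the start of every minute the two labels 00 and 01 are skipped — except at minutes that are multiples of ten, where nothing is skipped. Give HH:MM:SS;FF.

17:43:12;15

Each 10-minute DF block holds 10 × 60 × 30 − 9 × 2 = 17982 frames. 1911861 ÷ 17982 → 106 full blocks, remainder 5769.
Within the partial block the first minute is 1800 frames and each further minute 1798, so 3 further minute boundaries passed. Total skipped labels = 18 × 106 + 2 × 3 = 1914.
Non-drop label index = 1911861 + 1914 = 1913775; at 30 labels/s that is 17:43:12:15, i.e. DF 17:43:12;15.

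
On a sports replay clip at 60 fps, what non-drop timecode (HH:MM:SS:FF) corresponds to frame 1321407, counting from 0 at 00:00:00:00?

1321407 ÷ 60 = 22023 full seconds, remainder 27 frames.
22023 s = 6 h 7 min 3 s.
Timecode: 06:07:03:27.

06:07:03:27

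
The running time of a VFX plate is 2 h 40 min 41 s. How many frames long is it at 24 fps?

231384 frames

2 h 40 min 41 s = 9641 s.
Frames = 9641 × 24 = 231384.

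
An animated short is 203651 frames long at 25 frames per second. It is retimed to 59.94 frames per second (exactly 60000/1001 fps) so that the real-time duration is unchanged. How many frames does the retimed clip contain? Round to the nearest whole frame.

Frames at target rate = 203651 × (60000/1001) / (25) = 69823200/143 ≈ 488274.126.
Nearest whole frame: 488274.

488274 frames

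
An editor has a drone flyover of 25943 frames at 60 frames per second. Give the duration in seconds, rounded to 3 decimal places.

Running time = 25943 × 1/60 = 25943/60 s ≈ 432.383 s.

432.383 seconds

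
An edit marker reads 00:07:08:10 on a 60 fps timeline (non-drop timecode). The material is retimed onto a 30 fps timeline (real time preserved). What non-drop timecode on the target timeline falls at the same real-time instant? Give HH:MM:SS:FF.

Source frame index: (0×3600 + 7×60 + 8) × 60 + 10 = 25690.
Real time: 25690 / (60) = 2569/6 s.
Target frame: (2569/6) × (30) = 12845.
At 30 labels/s: frame 12845 → 00:07:08:05.

00:07:08:05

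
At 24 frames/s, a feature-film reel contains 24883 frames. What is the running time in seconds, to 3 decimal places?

Running time = 24883 × 1/24 = 24883/24 s ≈ 1036.792 s.

1036.792 seconds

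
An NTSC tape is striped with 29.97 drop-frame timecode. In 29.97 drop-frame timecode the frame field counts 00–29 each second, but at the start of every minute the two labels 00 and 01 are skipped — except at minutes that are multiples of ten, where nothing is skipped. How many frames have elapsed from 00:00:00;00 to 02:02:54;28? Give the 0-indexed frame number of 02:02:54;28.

As if non-drop at 30 labels/s: (2 × 3600 + 2 × 60 + 54) × 30 + 28 = 221248.
Minute boundaries passed: 122; those not divisible by 10: 122 − 12 = 110; dropped labels = 2 × 110 = 220.
Actual frame index = 221248 − 220 = 221028.

221028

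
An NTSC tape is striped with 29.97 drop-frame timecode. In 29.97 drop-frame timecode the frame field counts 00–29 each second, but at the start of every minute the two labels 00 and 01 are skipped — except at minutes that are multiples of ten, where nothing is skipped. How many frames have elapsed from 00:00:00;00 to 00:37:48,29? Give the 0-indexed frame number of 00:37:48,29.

68001

As if non-drop at 30 labels/s: (0 × 3600 + 37 × 60 + 48) × 30 + 29 = 68069.
Minute boundaries passed: 37; those not divisible by 10: 37 − 3 = 34; dropped labels = 2 × 34 = 68.
Actual frame index = 68069 − 68 = 68001.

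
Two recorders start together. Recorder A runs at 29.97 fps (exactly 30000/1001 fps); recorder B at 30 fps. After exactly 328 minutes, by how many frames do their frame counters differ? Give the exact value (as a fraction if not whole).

328 min = 19680 s.
A emits 30000/1001 × 19680 = 590400000/1001 frames; B emits 30 × 19680 = 590400.
Difference = 590400/1001 frames (≈ 589.8102); B is ahead of A.

590400/1001 frames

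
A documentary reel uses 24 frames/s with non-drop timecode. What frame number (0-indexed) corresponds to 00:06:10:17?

Total seconds to the label: (0 × 3600 + 6 × 60 + 10) = 370.
Frame index = 370 × 24 + 17 = 8897.

frame 8897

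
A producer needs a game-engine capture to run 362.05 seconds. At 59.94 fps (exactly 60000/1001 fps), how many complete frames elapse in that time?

21701 frames

Frames = 362.05 × 60000/1001 = 1671000/77 ≈ 21701.2987.
Complete frames: 21701.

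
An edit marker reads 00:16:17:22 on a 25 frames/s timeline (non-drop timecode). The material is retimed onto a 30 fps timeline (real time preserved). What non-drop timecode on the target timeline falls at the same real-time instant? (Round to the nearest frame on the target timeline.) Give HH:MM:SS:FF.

Source frame index: (0×3600 + 16×60 + 17) × 25 + 22 = 24447.
Real time: 24447 / (25) = 24447/25 s.
Target frame: (24447/25) × (30) = 146682/5 ≈ 29336.400 → 29336.
At 30 labels/s: frame 29336 → 00:16:17:26.

00:16:17:26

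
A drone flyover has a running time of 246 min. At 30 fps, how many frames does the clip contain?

246 min = 14760 s.
Frames = 14760 × 30 = 442800.

442800 frames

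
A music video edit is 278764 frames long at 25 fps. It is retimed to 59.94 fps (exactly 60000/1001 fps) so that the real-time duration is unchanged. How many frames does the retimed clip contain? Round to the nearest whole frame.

Frames at target rate = 278764 × (60000/1001) / (25) = 669033600/1001 ≈ 668365.235.
Nearest whole frame: 668365.

668365 frames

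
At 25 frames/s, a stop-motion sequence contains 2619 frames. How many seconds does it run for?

Running time = 2619 / (25) = 104.76 s.

104.76 seconds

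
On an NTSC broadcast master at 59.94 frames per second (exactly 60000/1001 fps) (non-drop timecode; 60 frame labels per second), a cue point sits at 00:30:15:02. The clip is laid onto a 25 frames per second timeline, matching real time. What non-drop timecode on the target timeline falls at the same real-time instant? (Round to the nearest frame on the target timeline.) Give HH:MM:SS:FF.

Source frame index: (0×3600 + 30×60 + 15) × 60 + 2 = 108902.
Real time: 108902 / (60000/1001) = 54505451/30000 s.
Target frame: (54505451/30000) × (25) = 54505451/1200 ≈ 45421.209 → 45421.
At 25 labels/s: frame 45421 → 00:30:16:21.

00:30:16:21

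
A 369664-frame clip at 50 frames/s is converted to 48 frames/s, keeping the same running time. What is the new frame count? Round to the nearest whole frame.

354877 frames

Frames at target rate = 369664 × (48) / (50) = 8871936/25 ≈ 354877.440.
Nearest whole frame: 354877.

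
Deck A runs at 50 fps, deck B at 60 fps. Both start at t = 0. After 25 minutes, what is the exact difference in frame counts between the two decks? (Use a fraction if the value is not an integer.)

15000 frames

25 min = 1500 s.
A emits 50 × 1500 = 75000 frames; B emits 60 × 1500 = 90000.
Difference = 15000 frames; B is ahead of A.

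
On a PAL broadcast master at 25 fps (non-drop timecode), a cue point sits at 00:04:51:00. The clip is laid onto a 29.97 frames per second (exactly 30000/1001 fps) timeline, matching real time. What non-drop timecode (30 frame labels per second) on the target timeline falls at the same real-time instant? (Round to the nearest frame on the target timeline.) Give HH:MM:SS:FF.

00:04:50:21

Source frame index: (0×3600 + 4×60 + 51) × 25 + 0 = 7275.
Real time: 7275 / (25) = 291 s.
Target frame: (291) × (30000/1001) = 8730000/1001 ≈ 8721.279 → 8721.
At 30 labels/s: frame 8721 → 00:04:50:21.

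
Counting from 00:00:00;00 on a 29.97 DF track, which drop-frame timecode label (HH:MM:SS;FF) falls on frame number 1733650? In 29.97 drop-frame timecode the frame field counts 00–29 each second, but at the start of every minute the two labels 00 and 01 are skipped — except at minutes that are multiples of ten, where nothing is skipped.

16:04:06;06

Ten DF minutes hold 17982 frames, so frame 1733650 lies in block 96 (frames 1726272–1744253) with 7378 frames into that block.
The block's first minute is 1800 frames and the rest 1798 each; 7378 frames reaches minute 4, so 96 × 18 + 4 × 2 = 1736 labels have been skipped so far.
Adding those back, label number 1733650 + 1736 = 1735386 at 30 labels/s is 57846 s + 6 f = 16 h 4 min 6 s frame 6, i.e. 16:04:06;06.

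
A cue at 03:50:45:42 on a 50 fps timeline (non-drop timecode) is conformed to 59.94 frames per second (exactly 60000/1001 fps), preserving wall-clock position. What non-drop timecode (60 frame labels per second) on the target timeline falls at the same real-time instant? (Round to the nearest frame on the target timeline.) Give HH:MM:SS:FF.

Source frame index: (3×3600 + 50×60 + 45) × 50 + 42 = 692292.
Real time: 692292 / (50) = 346146/25 s.
Target frame: (346146/25) × (60000/1001) = 830750400/1001 ≈ 829920.480 → 829920.
At 60 labels/s: frame 829920 → 03:50:32:00.

03:50:32:00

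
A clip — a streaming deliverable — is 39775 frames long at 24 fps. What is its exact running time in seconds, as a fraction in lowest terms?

Running time = 39775 ÷ (24) = 39775 × 1/24 = 39775/24 s.

39775/24 seconds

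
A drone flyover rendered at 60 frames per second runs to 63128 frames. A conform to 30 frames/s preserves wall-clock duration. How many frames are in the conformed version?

Frames at target rate = 63128 × (30) / (60) = 31564.

31564 frames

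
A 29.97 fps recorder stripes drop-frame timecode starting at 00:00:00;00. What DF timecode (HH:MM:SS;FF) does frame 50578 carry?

Ten DF minutes hold 17982 frames, so frame 50578 lies in block 2 (frames 35964–53945) with 14614 frames into that block.
The block's first minute is 1800 frames and the rest 1798 each; 14614 frames reaches minute 8, so 2 × 18 + 8 × 2 = 52 labels have been skipped so far.
Adding those back, label number 50578 + 52 = 50630 at 30 labels/s is 1687 s + 20 f = 0 h 28 min 7 s frame 20, i.e. 00:28:07;20.

00:28:07;20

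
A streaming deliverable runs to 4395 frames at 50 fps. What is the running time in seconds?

Running time = 4395 / (50) = 87.9 s.

87.9 seconds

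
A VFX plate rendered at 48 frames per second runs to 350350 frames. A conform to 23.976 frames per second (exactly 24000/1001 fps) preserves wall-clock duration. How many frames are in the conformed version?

175000 frames

Target frames = source frames × (target rate / source rate) = 350350 × (24000/1001)/(48) = 350350 × 500/1001 = 175000.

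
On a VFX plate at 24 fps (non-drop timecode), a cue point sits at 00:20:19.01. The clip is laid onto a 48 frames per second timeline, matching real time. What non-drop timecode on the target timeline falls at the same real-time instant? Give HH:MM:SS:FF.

Source frame index: (0×3600 + 20×60 + 19) × 24 + 1 = 29257.
Real time: 29257 / (24) = 29257/24 s.
Target frame: (29257/24) × (48) = 58514.
At 48 labels/s: frame 58514 → 00:20:19:02.

00:20:19:02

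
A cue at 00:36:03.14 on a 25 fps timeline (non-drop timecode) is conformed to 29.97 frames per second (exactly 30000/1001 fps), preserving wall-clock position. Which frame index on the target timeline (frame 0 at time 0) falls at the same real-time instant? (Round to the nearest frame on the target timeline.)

frame 64842

Source frame index: (0×3600 + 36×60 + 3) × 25 + 14 = 54089.
Real time: 54089 / (25) = 54089/25 s.
Target frame: (54089/25) × (30000/1001) = 9272400/143 ≈ 64841.958 → 64842.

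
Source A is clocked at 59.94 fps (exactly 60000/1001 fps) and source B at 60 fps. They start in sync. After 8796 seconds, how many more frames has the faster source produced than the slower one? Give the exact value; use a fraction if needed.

A emits 60000/1001 × 8796 = 527760000/1001 frames; B emits 60 × 8796 = 527760.
Difference = 527760/1001 frames (≈ 527.2328); B is ahead of A.

527760/1001 frames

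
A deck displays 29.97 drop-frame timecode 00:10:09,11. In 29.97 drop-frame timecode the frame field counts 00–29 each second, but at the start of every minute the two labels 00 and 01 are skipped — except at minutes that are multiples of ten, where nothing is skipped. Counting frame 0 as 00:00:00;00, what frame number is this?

18263

Complete 10-minute blocks: 1, each 17982 frames → 17982.
Remaining 0 whole minutes in the current block: 0 frames.
Within the current minute: 9 × 30 + 11 = 281. Total = 17982 + 0 + 281 = 18263.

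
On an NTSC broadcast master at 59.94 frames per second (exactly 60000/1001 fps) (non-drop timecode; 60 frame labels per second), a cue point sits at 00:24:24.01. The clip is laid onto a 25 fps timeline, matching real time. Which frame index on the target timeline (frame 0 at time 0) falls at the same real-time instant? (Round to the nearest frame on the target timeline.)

Source frame index: (0×3600 + 24×60 + 24) × 60 + 1 = 87841.
Real time: 87841 / (60000/1001) = 87928841/60000 s.
Target frame: (87928841/60000) × (25) = 87928841/2400 ≈ 36637.017 → 36637.

frame 36637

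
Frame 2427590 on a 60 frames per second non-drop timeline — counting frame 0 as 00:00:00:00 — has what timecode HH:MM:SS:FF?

11:14:19:50

2427590 ÷ 60 = 40459 full seconds, remainder 50 frames.
40459 s = 11 h 14 min 19 s.
Timecode: 11:14:19:50.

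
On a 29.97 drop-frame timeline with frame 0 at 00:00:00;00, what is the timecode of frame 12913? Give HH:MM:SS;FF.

Each 10-minute DF block holds 10 × 60 × 30 − 9 × 2 = 17982 frames. 12913 ÷ 17982 → 0 full blocks, remainder 12913.
Within the partial block the first minute is 1800 frames and each further minute 1798, so 7 further minute boundaries passed. Total skipped labels = 18 × 0 + 2 × 7 = 14.
Non-drop label index = 12913 + 14 = 12927; at 30 labels/s that is 00:07:10:27, i.e. DF 00:07:10;27.

00:07:10;27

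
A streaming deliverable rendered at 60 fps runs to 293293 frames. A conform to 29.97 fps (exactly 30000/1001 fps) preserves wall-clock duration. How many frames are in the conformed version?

146500 frames

Target frames = source frames × (target rate / source rate) = 293293 × (30000/1001)/(60) = 293293 × 500/1001 = 146500.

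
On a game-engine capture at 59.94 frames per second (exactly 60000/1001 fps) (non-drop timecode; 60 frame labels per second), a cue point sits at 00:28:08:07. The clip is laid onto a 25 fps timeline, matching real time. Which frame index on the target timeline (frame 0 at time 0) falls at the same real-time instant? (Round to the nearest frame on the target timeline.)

Source frame index: (0×3600 + 28×60 + 8) × 60 + 7 = 101287.
Real time: 101287 / (60000/1001) = 101388287/60000 s.
Target frame: (101388287/60000) × (25) = 101388287/2400 ≈ 42245.120 → 42245.

frame 42245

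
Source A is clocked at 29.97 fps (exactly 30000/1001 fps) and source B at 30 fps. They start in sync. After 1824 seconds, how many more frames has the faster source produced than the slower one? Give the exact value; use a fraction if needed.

54720/1001 frames

A emits 30000/1001 × 1824 = 54720000/1001 frames; B emits 30 × 1824 = 54720.
Difference = 54720/1001 frames (≈ 54.6653); B is ahead of A.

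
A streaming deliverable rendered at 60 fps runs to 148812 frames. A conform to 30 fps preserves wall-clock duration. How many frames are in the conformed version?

Frames at target rate = 148812 × (30) / (60) = 74406.

74406 frames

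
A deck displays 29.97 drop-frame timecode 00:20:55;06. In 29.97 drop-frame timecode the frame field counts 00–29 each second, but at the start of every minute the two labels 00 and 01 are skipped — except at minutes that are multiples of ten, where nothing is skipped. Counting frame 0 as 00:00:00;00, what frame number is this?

37620

Complete 10-minute blocks: 2, each 17982 frames → 35964.
Remaining 0 whole minutes in the current block: 0 frames.
Within the current minute: 55 × 30 + 6 = 1656. Total = 35964 + 0 + 1656 = 37620.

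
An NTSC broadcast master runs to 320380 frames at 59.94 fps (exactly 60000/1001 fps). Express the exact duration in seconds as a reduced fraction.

16035019/3000 seconds

Running time = 320380 ÷ (60000/1001) = 320380 × 1001/60000 = 16035019/3000 s.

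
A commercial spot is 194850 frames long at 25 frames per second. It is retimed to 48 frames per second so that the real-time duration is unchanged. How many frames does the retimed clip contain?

Frames at target rate = 194850 × (48) / (25) = 374112.

374112 frames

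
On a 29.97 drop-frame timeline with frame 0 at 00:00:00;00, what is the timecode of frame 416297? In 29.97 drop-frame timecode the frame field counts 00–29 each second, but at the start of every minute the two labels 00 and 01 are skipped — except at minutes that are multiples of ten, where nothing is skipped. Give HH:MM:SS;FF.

03:51:30;13

Ten DF minutes hold 17982 frames, so frame 416297 lies in block 23 (frames 413586–431567) with 2711 frames into that block.
The block's first minute is 1800 frames and the rest 1798 each; 2711 frames reaches minute 1, so 23 × 18 + 1 × 2 = 416 labels have been skipped so far.
Adding those back, label number 416297 + 416 = 416713 at 30 labels/s is 13890 s + 13 f = 3 h 51 min 30 s frame 13, i.e. 03:51:30;13.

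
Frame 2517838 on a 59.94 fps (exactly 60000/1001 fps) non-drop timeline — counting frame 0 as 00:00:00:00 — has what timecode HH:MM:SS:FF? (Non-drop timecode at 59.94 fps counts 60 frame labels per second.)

11:39:23:58

2517838 ÷ 60 = 41963 full seconds, remainder 58 frames.
41963 s = 11 h 39 min 23 s.
Timecode: 11:39:23:58.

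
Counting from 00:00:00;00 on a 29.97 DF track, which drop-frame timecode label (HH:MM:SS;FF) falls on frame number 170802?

Each 10-minute DF block holds 10 × 60 × 30 − 9 × 2 = 17982 frames. 170802 ÷ 17982 → 9 full blocks, remainder 8964.
Within the partial block the first minute is 1800 frames and each further minute 1798, so 4 further minute boundaries passed. Total skipped labels = 18 × 9 + 2 × 4 = 170.
Non-drop label index = 170802 + 170 = 170972; at 30 labels/s that is 01:34:59:02, i.e. DF 01:34:59;02.

01:34:59;02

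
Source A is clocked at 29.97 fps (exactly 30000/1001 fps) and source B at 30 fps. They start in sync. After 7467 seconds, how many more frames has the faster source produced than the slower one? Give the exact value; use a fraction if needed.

224010/1001 frames

A emits 30000/1001 × 7467 = 224010000/1001 frames; B emits 30 × 7467 = 224010.
Difference = 224010/1001 frames (≈ 223.7862); B is ahead of A.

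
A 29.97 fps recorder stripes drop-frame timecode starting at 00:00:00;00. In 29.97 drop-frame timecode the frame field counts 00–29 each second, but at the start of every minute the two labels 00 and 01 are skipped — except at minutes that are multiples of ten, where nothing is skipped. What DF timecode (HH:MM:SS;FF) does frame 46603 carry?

Each 10-minute DF block holds 10 × 60 × 30 − 9 × 2 = 17982 frames. 46603 ÷ 17982 → 2 full blocks, remainder 10639.
Within the partial block the first minute is 1800 frames and each further minute 1798, so 5 further minute boundaries passed. Total skipped labels = 18 × 2 + 2 × 5 = 46.
Non-drop label index = 46603 + 46 = 46649; at 30 labels/s that is 00:25:54:29, i.e. DF 00:25:54;29.

00:25:54;29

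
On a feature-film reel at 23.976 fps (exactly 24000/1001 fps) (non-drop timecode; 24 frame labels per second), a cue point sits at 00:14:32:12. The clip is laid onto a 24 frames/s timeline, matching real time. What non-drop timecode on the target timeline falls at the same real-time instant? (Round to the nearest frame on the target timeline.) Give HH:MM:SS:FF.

Source frame index: (0×3600 + 14×60 + 32) × 24 + 12 = 20940.
Real time: 20940 / (24000/1001) = 349349/400 s.
Target frame: (349349/400) × (24) = 1048047/50 ≈ 20960.940 → 20961.
At 24 labels/s: frame 20961 → 00:14:33:09.

00:14:33:09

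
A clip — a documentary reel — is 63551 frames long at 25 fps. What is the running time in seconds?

Running time = 63551 / (25) = 2542.04 s.

2542.04 seconds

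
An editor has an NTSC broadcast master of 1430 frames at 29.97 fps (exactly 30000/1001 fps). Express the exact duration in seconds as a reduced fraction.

Running time = 1430 ÷ (30000/1001) = 1430 × 1001/30000 = 143143/3000 s.

143143/3000 seconds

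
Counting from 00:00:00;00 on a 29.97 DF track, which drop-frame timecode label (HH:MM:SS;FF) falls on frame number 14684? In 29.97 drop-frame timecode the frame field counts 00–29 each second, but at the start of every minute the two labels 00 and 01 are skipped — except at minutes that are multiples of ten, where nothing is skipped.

00:08:10;00

Each 10-minute DF block holds 10 × 60 × 30 − 9 × 2 = 17982 frames. 14684 ÷ 17982 → 0 full blocks, remainder 14684.
Within the partial block the first minute is 1800 frames and each further minute 1798, so 8 further minute boundaries passed. Total skipped labels = 18 × 0 + 2 × 8 = 16.
Non-drop label index = 14684 + 16 = 14700; at 30 labels/s that is 00:08:10:00, i.e. DF 00:08:10;00.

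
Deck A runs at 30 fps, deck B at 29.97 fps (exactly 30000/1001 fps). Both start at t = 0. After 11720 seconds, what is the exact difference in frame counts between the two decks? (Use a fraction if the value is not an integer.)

351600/1001 frames

A emits 30 × 11720 = 351600 frames; B emits 30000/1001 × 11720 = 351600000/1001.
Difference = 351600/1001 frames (≈ 351.2488); B is behind A.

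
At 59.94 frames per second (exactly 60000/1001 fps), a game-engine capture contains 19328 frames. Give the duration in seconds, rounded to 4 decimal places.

Running time = 19328 × 1001/60000 = 604604/1875 s ≈ 322.4555 s.

322.4555 seconds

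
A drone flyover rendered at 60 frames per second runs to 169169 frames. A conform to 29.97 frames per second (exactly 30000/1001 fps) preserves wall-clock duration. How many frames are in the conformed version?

Target frames = source frames × (target rate / source rate) = 169169 × (30000/1001)/(60) = 169169 × 500/1001 = 84500.

84500 frames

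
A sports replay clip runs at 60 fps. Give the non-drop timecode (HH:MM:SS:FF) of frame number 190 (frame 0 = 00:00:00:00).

00:00:03:10

190 ÷ 60 = 3 full seconds, remainder 10 frames.
3 s = 0 h 0 min 3 s.
Timecode: 00:00:03:10.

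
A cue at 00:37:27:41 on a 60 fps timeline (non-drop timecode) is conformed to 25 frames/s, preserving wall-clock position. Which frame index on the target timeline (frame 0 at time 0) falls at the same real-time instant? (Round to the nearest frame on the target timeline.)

Source frame index: (0×3600 + 37×60 + 27) × 60 + 41 = 134861.
Real time: 134861 / (60) = 134861/60 s.
Target frame: (134861/60) × (25) = 674305/12 ≈ 56192.083 → 56192.

frame 56192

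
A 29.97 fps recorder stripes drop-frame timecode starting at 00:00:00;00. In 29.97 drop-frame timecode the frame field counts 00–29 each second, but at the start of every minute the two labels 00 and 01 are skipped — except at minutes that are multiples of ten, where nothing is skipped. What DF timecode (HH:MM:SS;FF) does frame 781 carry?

00:00:26;01

Each 10-minute DF block holds 10 × 60 × 30 − 9 × 2 = 17982 frames. 781 ÷ 17982 → 0 full blocks, remainder 781.
Within the partial block the first minute is 1800 frames and each further minute 1798, so 0 further minute boundaries passed. Total skipped labels = 18 × 0 + 2 × 0 = 0.
Non-drop label index = 781 + 0 = 781; at 30 labels/s that is 00:00:26:01, i.e. DF 00:00:26;01.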